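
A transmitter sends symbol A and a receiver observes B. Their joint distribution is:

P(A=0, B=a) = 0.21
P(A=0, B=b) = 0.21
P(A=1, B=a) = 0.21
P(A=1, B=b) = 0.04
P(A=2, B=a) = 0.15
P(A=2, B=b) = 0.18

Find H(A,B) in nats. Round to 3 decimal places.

1.705 nats

H(A,B) = −Σ p(x,y)·ln p(x,y) over all 6 cells.
  cell (0,a): −0.21·ln0.21 = 0.3277
  cell (0,b): −0.21·ln0.21 = 0.3277
  cell (1,a): −0.21·ln0.21 = 0.3277
  cell (1,b): −0.04·ln0.04 = 0.1288
  cell (2,a): −0.15·ln0.15 = 0.2846
  cell (2,b): −0.18·ln0.18 = 0.3087
Sum = 1.705 nats.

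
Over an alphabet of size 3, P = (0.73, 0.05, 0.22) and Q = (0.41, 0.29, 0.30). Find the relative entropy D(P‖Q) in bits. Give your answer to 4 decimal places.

0.3823 bits

D(P‖Q) = Σ p·log₂(p/q).
  0.73·log₂(0.73/0.41) = 0.60756
  0.05·log₂(0.05/0.29) = -0.12680
  0.22·log₂(0.22/0.30) = -0.09844
D(P‖Q) = 0.3823 bits.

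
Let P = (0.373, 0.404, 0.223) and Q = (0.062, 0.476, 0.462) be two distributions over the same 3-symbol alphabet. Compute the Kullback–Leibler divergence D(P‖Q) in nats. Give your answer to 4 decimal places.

D(P‖Q) = Σ p·ln(p/q).
  0.373·ln(0.373/0.062) = 0.66933
  0.404·ln(0.404/0.476) = -0.06626
  0.223·ln(0.223/0.462) = -0.16243
D(P‖Q) = 0.4406 nats.

0.4406 nats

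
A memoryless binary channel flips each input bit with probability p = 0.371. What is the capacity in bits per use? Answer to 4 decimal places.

0.0486 bits

Binary symmetric channel: C = 1 − h₂(ε) where h₂ is the binary entropy function.
h₂(0.371) = −0.371·log₂0.371 − 0.629·log₂0.629 = 0.9514.
C = 1 − 0.9514 = 0.0486 bits per channel use.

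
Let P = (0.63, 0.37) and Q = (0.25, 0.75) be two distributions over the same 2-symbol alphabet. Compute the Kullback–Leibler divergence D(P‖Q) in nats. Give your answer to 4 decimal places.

0.3209 nats

D(P‖Q) = Σ p·ln(p/q).
  0.63·ln(0.63/0.25) = 0.58228
  0.37·ln(0.37/0.75) = -0.26143
D(P‖Q) = 0.3209 nats.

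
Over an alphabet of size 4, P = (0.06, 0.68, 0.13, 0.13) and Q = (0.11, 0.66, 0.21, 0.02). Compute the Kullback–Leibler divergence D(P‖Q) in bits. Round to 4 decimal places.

D(P‖Q) = Σ p·log₂(p/q).
  0.06·log₂(0.06/0.11) = -0.05247
  0.68·log₂(0.68/0.66) = 0.02929
  0.13·log₂(0.13/0.21) = -0.08994
  0.13·log₂(0.13/0.02) = 0.35106
D(P‖Q) = 0.2379 bits.

0.2379 bits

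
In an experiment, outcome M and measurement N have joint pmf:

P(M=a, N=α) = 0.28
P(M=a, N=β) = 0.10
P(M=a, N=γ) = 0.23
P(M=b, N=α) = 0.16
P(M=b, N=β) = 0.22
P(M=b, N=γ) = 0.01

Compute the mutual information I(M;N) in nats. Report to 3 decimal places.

0.140 nats

Marginals: p(M) = (0.6100, 0.3900), p(N) = (0.4400, 0.3200, 0.2400).
I(M;N) = H(M) + H(N) − H(M,N).
H(M) = 0.6687, H(N) = 1.0684, H(M,N) = 1.5971.
I(M;N) = 0.6687 + 1.0684 − 1.5971 = 0.140 nats.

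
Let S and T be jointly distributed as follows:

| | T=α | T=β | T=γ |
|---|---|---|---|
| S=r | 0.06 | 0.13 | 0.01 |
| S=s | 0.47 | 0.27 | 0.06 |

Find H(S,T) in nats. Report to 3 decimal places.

1.357 nats

H(S,T) = −Σ p(x,y)·ln p(x,y) over all 6 cells.
  cell (r,α): −0.06·ln0.06 = 0.1688
  cell (r,β): −0.13·ln0.13 = 0.2652
  cell (r,γ): −0.01·ln0.01 = 0.0461
  cell (s,α): −0.47·ln0.47 = 0.3549
  cell (s,β): −0.27·ln0.27 = 0.3535
  cell (s,γ): −0.06·ln0.06 = 0.1688
Sum = 1.357 nats.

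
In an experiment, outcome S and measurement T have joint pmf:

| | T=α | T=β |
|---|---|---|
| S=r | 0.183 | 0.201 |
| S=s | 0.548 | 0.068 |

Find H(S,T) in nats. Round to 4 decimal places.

H(S,T) = −Σ p(x,y)·ln p(x,y) over all 4 cells.
  cell (r,α): −0.183·ln0.183 = 0.31078
  cell (r,β): −0.201·ln0.201 = 0.32249
  cell (s,α): −0.548·ln0.548 = 0.32961
  cell (s,β): −0.068·ln0.068 = 0.18280
Sum = 1.1457 nats.

1.1457 nats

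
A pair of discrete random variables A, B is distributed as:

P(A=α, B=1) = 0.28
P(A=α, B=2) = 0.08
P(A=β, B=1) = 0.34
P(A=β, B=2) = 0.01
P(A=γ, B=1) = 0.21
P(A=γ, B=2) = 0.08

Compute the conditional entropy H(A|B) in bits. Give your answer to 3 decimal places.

1.508 bits

Marginals: p(A) = (0.3600, 0.3500, 0.2900), p(B) = (0.8300, 0.1700).
H(A|B) = Σ p(B) · H(A|B=·).
  B=1: p=0.8300, H(A|B=1) = 1.5580
  B=2: p=0.1700, H(A|B=2) = 1.2639
Weighted sum = 1.508 bits.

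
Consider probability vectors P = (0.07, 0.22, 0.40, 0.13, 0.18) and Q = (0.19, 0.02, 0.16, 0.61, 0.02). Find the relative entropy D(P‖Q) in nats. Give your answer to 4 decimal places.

D(P‖Q) = Σ p·ln(p/q).
  0.07·ln(0.07/0.19) = -0.06990
  0.22·ln(0.22/0.02) = 0.52754
  0.40·ln(0.40/0.16) = 0.36652
  0.13·ln(0.13/0.61) = -0.20097
  0.18·ln(0.18/0.02) = 0.39550
D(P‖Q) = 1.0187 nats.

1.0187 nats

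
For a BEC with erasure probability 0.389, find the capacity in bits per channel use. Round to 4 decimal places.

Binary erasure channel: capacity C = 1 − ε.
C = 1 − 0.389 = 0.6110 bits per channel use.

0.6110 bits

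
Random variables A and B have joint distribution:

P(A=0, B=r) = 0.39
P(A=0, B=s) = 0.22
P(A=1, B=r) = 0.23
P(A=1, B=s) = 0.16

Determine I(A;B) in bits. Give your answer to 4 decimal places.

0.0018 bits

Marginals: p(A) = (0.6100, 0.3900), p(B) = (0.6200, 0.3800).
I(A;B) = Σ p(x,y)·log₂[p(x,y)/(p(x)p(y))].
  (0,r): 0.39·log₂(1.0312) = 0.01729
  (0,s): 0.22·log₂(0.9491) = -0.01658
  (1,r): 0.23·log₂(0.9512) = -0.01660
  (1,s): 0.16·log₂(1.0796) = 0.01768
Sum = 0.0018 bits.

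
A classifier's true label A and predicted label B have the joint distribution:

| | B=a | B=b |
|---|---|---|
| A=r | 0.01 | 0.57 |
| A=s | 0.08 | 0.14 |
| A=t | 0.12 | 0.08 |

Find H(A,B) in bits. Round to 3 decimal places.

1.876 bits

H(A,B) = −Σ p(x,y)·log₂ p(x,y) over all 6 cells.
  cell (r,a): −0.01·log₂0.01 = 0.0664
  cell (r,b): −0.57·log₂0.57 = 0.4623
  cell (s,a): −0.08·log₂0.08 = 0.2915
  cell (s,b): −0.14·log₂0.14 = 0.3971
  cell (t,a): −0.12·log₂0.12 = 0.3671
  cell (t,b): −0.08·log₂0.08 = 0.2915
Sum = 1.876 bits.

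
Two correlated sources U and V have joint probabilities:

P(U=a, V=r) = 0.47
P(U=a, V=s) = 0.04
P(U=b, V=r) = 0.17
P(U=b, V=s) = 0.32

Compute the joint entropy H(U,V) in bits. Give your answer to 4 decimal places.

H(U,V) = −Σ p(x,y)·log₂ p(x,y) over all 4 cells.
  cell (a,r): −0.47·log₂0.47 = 0.51196
  cell (a,s): −0.04·log₂0.04 = 0.18575
  cell (b,r): −0.17·log₂0.17 = 0.43459
  cell (b,s): −0.32·log₂0.32 = 0.52603
Sum = 1.6583 bits.

1.6583 bits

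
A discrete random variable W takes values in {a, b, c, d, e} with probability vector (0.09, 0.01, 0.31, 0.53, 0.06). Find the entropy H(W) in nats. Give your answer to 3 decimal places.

H(W) = −Σ p·ln p.
  −(0.09)·ln(0.09) = 0.2167
  −(0.01)·ln(0.01) = 0.0461
  −(0.31)·ln(0.31) = 0.3631
  −(0.53)·ln(0.53) = 0.3365
  −(0.06)·ln(0.06) = 0.1688
Sum: 0.2167 + 0.0461 + 0.3631 + 0.3365 + 0.1688 = 1.131 nats.

1.131 nats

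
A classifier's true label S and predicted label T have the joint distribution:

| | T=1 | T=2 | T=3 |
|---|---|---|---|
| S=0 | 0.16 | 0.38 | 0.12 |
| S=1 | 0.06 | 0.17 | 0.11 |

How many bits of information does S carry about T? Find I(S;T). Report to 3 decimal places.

0.018 bits

Marginals: p(S) = (0.6600, 0.3400), p(T) = (0.2200, 0.5500, 0.2300).
I(S;T) = Σ p(x,y)·log₂[p(x,y)/(p(x)p(y))].
  (0,1): 0.16·log₂(1.1019) = 0.0224
  (0,2): 0.38·log₂(1.0468) = 0.0251
  (0,3): 0.12·log₂(0.7905) = -0.0407
  (1,1): 0.06·log₂(0.8021) = -0.0191
  (1,2): 0.17·log₂(0.9091) = -0.0234
  (1,3): 0.11·log₂(1.4066) = 0.0541
Sum = 0.018 bits.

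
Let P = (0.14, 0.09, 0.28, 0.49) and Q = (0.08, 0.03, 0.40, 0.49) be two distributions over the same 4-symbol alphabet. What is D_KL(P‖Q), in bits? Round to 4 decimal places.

0.1116 bits

D(P‖Q) = Σ p·log₂(p/q).
  0.14·log₂(0.14/0.08) = 0.11303
  0.09·log₂(0.09/0.03) = 0.14265
  0.28·log₂(0.28/0.40) = -0.14408
  0.49·log₂(0.49/0.49) = 0.00000
D(P‖Q) = 0.1116 bits.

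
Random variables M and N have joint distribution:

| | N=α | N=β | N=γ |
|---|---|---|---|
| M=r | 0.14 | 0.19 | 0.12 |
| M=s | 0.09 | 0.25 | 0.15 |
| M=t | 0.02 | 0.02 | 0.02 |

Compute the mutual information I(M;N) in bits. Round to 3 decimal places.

0.018 bits

Marginals: p(M) = (0.4500, 0.4900, 0.0600), p(N) = (0.2500, 0.4600, 0.2900).
I(M;N) = H(M) + H(N) − H(M,N).
H(M) = 1.2662, H(N) = 1.5332, H(M,N) = 2.7812.
I(M;N) = 1.2662 + 1.5332 − 2.7812 = 0.018 bits.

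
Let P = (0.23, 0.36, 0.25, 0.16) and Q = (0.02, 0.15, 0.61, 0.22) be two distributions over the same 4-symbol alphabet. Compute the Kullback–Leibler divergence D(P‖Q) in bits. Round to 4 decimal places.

D(P‖Q) = Σ p·log₂(p/q).
  0.23·log₂(0.23/0.02) = 0.81042
  0.36·log₂(0.36/0.15) = 0.45469
  0.25·log₂(0.25/0.61) = -0.32172
  0.16·log₂(0.16/0.22) = -0.07351
D(P‖Q) = 0.8699 bits.

0.8699 bits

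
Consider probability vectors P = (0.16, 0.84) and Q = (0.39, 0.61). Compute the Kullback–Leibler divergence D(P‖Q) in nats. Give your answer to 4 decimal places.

D(P‖Q) = Σ p·ln(p/q).
  0.16·ln(0.16/0.39) = -0.14256
  0.84·ln(0.84/0.61) = 0.26875
D(P‖Q) = 0.1262 nats.

0.1262 nats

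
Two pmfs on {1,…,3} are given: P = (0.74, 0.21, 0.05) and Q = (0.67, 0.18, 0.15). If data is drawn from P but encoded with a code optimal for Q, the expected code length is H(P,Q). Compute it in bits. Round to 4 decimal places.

1.0839 bits

H(P,Q) = −Σ p·log₂ q.
  −0.74·log₂(0.67) = 0.42755
  −0.21·log₂(0.18) = 0.51953
  −0.05·log₂(0.15) = 0.13685
H(P,Q) = 1.0839 bits.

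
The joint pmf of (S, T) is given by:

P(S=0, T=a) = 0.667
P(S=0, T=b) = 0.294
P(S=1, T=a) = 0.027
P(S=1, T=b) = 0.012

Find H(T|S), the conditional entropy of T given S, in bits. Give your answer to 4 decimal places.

Marginals: p(S) = (0.9610, 0.0390), p(T) = (0.6940, 0.3060).
H(T|S) = Σ p(S) · H(T|S=·).
  S=0: p=0.9610, H(T|S=0) = 0.8884
  S=1: p=0.0390, H(T|S=1) = 0.8905
Weighted sum = 0.8885 bits.

0.8885 bits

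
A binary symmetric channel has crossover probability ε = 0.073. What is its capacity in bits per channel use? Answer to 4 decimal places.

0.6230 bits

Binary symmetric channel: C = 1 − h₂(ε) where h₂ is the binary entropy function.
h₂(0.073) = −0.073·log₂0.073 − 0.927·log₂0.927 = 0.3770.
C = 1 − 0.3770 = 0.6230 bits per channel use.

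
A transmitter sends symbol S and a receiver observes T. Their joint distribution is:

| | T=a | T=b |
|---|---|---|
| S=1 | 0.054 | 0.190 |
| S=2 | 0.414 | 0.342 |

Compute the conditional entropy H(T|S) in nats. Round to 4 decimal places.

Marginals: p(S) = (0.2440, 0.7560), p(T) = (0.4680, 0.5320).
H(T|S) = Σ p(S) · H(T|S=·).
  S=1: p=0.2440, H(T|S=1) = 0.5286
  S=2: p=0.7560, H(T|S=2) = 0.6886
Weighted sum = 0.6496 nats.

0.6496 nats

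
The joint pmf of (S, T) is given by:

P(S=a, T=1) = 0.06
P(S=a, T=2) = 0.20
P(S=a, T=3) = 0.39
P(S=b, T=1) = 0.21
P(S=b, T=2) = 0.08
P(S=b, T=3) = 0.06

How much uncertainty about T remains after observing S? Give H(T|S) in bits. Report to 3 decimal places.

Chain rule: H(T|S) = H(S,T) − H(S).
Marginals: p(S) = (0.6500, 0.3500), p(T) = (0.2700, 0.2800, 0.4500).
H(S,T) = 2.2456 bits; H(S) = 0.9341 bits.
H(T|S) = 2.2456 − 0.9341 = 1.312 bits.

1.312 bits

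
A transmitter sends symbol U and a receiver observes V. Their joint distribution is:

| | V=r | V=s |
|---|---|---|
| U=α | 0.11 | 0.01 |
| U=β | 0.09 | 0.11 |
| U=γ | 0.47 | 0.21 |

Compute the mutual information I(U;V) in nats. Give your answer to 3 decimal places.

0.042 nats

Marginals: p(U) = (0.1200, 0.2000, 0.6800), p(V) = (0.6700, 0.3300).
I(U;V) = Σ p(x,y)·ln[p(x,y)/(p(x)p(y))].
  (α,r): 0.11·ln(1.3682) = 0.0345
  (α,s): 0.01·ln(0.2525) = -0.0138
  (β,r): 0.09·ln(0.6716) = -0.0358
  (β,s): 0.11·ln(1.6667) = 0.0562
  (γ,r): 0.47·ln(1.0316) = 0.0146
  (γ,s): 0.21·ln(0.9358) = -0.0139
Sum = 0.042 nats.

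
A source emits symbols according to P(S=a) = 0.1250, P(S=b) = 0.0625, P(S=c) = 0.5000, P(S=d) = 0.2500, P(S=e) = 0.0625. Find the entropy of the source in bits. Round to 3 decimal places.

1.875 bits

H(S) = −Σ p·log₂ p.
  −(0.1250)·log₂(0.1250) = 0.3750
  −(0.0625)·log₂(0.0625) = 0.2500
  −(0.5000)·log₂(0.5000) = 0.5000
  −(0.2500)·log₂(0.2500) = 0.5000
  −(0.0625)·log₂(0.0625) = 0.2500
Sum: 0.3750 + 0.2500 + 0.5000 + 0.5000 + 0.2500 = 1.875 bits.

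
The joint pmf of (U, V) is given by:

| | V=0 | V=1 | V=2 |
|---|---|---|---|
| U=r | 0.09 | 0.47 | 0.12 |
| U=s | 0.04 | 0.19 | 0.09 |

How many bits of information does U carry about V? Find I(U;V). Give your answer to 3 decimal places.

Marginals: p(U) = (0.6800, 0.3200), p(V) = (0.1300, 0.6600, 0.2100).
I(U;V) = Σ p(x,y)·log₂[p(x,y)/(p(x)p(y))].
  (r,0): 0.09·log₂(1.0181) = 0.0023
  (r,1): 0.47·log₂(1.0472) = 0.0313
  (r,2): 0.12·log₂(0.8403) = -0.0301
  (s,0): 0.04·log₂(0.9615) = -0.0023
  (s,1): 0.19·log₂(0.8996) = -0.0290
  (s,2): 0.09·log₂(1.3393) = 0.0379
Sum = 0.010 bits.

0.010 bits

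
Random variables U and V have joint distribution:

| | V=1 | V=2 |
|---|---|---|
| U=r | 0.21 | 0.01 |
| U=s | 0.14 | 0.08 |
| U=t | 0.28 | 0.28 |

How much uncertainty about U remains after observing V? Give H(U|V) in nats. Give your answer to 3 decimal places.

Chain rule: H(U|V) = H(U,V) − H(V).
Marginals: p(U) = (0.2200, 0.2200, 0.5600), p(V) = (0.6300, 0.3700).
H(U,V) = 1.5640 nats; H(V) = 0.6590 nats.
H(U|V) = 1.5640 − 0.6590 = 0.905 nats.

0.905 nats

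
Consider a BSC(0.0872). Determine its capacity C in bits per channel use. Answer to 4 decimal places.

0.5729 bits

Binary symmetric channel: C = 1 − h₂(ε) where h₂ is the binary entropy function.
h₂(0.0872) = −0.0872·log₂0.0872 − 0.9128·log₂0.9128 = 0.4271.
C = 1 − 0.4271 = 0.5729 bits per channel use.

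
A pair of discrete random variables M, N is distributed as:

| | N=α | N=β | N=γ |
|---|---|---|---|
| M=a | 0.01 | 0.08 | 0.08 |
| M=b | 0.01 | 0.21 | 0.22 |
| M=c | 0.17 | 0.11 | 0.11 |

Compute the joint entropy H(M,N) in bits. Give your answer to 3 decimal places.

2.804 bits

H(M,N) = −Σ p(x,y)·log₂ p(x,y) over all 9 cells.
  cell (a,α): −0.01·log₂0.01 = 0.0664
  cell (a,β): −0.08·log₂0.08 = 0.2915
  cell (a,γ): −0.08·log₂0.08 = 0.2915
  cell (b,α): −0.01·log₂0.01 = 0.0664
  cell (b,β): −0.21·log₂0.21 = 0.4728
  cell (b,γ): −0.22·log₂0.22 = 0.4806
  cell (c,α): −0.17·log₂0.17 = 0.4346
  cell (c,β): −0.11·log₂0.11 = 0.3503
  cell (c,γ): −0.11·log₂0.11 = 0.3503
Sum = 2.804 bits.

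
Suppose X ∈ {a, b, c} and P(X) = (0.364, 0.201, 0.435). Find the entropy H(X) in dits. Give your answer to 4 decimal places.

H(X) = −Σ p·log₁₀ p.
  −(0.364)·log₁₀(0.364) = 0.15976
  −(0.201)·log₁₀(0.201) = 0.14006
  −(0.435)·log₁₀(0.435) = 0.15726
Sum: 0.15976 + 0.14006 + 0.15726 = 0.4571 dits.

0.4571 dits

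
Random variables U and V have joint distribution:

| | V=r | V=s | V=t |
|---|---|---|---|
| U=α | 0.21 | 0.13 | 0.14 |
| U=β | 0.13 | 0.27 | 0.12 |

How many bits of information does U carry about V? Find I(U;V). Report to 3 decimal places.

Marginals: p(U) = (0.4800, 0.5200), p(V) = (0.3400, 0.4000, 0.2600).
I(U;V) = Σ p(x,y)·log₂[p(x,y)/(p(x)p(y))].
  (α,r): 0.21·log₂(1.2868) = 0.0764
  (α,s): 0.13·log₂(0.6771) = -0.0731
  (α,t): 0.14·log₂(1.1218) = 0.0232
  (β,r): 0.13·log₂(0.7353) = -0.0577
  (β,s): 0.27·log₂(1.2981) = 0.1016
  (β,t): 0.12·log₂(0.8876) = -0.0206
Sum = 0.050 bits.

0.050 bits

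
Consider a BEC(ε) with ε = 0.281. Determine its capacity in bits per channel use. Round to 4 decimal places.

0.7190 bits

Binary erasure channel: capacity C = 1 − ε.
C = 1 − 0.281 = 0.7190 bits per channel use.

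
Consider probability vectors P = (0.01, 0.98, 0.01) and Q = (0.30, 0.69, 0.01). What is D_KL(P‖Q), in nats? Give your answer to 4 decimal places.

0.3098 nats

D(P‖Q) = Σ p·ln(p/q).
  0.01·ln(0.01/0.30) = -0.03401
  0.98·ln(0.98/0.69) = 0.34384
  0.01·ln(0.01/0.01) = 0.00000
D(P‖Q) = 0.3098 nats.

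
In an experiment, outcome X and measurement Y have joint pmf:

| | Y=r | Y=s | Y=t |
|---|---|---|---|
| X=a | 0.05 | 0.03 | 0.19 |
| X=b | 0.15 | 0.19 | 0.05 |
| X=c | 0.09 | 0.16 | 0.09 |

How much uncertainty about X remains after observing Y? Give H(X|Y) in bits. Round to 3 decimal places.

1.377 bits

Marginals: p(X) = (0.2700, 0.3900, 0.3400), p(Y) = (0.2900, 0.3800, 0.3300).
H(X|Y) = Σ p(Y) · H(X|Y=·).
  Y=r: p=0.2900, H(X|Y=r) = 1.4531
  Y=s: p=0.3800, H(X|Y=s) = 1.3146
  Y=t: p=0.3300, H(X|Y=t) = 1.3823
Weighted sum = 1.377 bits.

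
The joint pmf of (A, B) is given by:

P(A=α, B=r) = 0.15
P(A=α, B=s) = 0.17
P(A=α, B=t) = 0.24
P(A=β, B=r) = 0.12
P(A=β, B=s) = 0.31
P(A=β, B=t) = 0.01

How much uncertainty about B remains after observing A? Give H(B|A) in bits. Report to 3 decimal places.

1.307 bits

Chain rule: H(B|A) = H(A,B) − H(A).
Marginals: p(A) = (0.5600, 0.4400), p(B) = (0.2700, 0.4800, 0.2500).
H(A,B) = 2.2966 bits; H(A) = 0.9896 bits.
H(B|A) = 2.2966 − 0.9896 = 1.307 bits.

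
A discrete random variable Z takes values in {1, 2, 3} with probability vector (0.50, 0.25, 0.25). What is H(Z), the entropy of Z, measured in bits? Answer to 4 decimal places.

1.5000 bits

H(Z) = −Σ p·log₂ p.
  −(0.50)·log₂(0.50) = 0.50000
  −(0.25)·log₂(0.25) = 0.50000
  −(0.25)·log₂(0.25) = 0.50000
Sum: 0.50000 + 0.50000 + 0.50000 = 1.5000 bits.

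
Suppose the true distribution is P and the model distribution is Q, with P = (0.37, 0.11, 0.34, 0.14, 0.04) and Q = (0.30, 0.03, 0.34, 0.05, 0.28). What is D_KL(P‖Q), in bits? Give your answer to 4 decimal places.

0.4138 bits

D(P‖Q) = Σ p·log₂(p/q).
  0.37·log₂(0.37/0.30) = 0.11195
  0.11·log₂(0.11/0.03) = 0.20619
  0.34·log₂(0.34/0.34) = 0.00000
  0.14·log₂(0.14/0.05) = 0.20796
  0.04·log₂(0.04/0.28) = -0.11229
D(P‖Q) = 0.4138 bits.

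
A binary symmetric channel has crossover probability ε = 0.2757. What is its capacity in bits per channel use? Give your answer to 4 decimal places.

0.1505 bits

Binary symmetric channel: C = 1 − h₂(ε) where h₂ is the binary entropy function.
h₂(0.2757) = −0.2757·log₂0.2757 − 0.7243·log₂0.7243 = 0.8495.
C = 1 − 0.8495 = 0.1505 bits per channel use.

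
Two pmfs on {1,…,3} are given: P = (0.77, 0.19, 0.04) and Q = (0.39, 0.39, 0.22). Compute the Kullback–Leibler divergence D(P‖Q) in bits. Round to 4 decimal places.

0.4602 bits

D(P‖Q) = Σ p·log₂(p/q).
  0.77·log₂(0.77/0.39) = 0.75567
  0.19·log₂(0.19/0.39) = -0.19712
  0.04·log₂(0.04/0.22) = -0.09838
D(P‖Q) = 0.4602 bits.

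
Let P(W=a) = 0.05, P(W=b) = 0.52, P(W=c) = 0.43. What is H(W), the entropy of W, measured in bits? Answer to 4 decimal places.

H(W) = −Σ p·log₂ p.
  −(0.05)·log₂(0.05) = 0.21610
  −(0.52)·log₂(0.52) = 0.49058
  −(0.43)·log₂(0.43) = 0.52356
Sum: 0.21610 + 0.49058 + 0.52356 = 1.2302 bits.

1.2302 bits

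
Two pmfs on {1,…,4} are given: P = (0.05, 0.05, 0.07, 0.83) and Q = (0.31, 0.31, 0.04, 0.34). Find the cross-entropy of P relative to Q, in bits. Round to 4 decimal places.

H(P,Q) = −Σ p·log₂ q.
  −0.05·log₂(0.31) = 0.08448
  −0.05·log₂(0.31) = 0.08448
  −0.07·log₂(0.04) = 0.32507
  −0.83·log₂(0.34) = 1.29181
H(P,Q) = 1.7858 bits.

1.7858 bits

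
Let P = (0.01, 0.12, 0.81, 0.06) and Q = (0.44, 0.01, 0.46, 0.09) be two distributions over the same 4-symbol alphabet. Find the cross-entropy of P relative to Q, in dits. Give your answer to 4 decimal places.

H(P,Q) = −Σ p·log₁₀ q.
  −0.01·log₁₀(0.44) = 0.00357
  −0.12·log₁₀(0.01) = 0.24000
  −0.81·log₁₀(0.46) = 0.27317
  −0.06·log₁₀(0.09) = 0.06275
H(P,Q) = 0.5795 dits.

0.5795 dits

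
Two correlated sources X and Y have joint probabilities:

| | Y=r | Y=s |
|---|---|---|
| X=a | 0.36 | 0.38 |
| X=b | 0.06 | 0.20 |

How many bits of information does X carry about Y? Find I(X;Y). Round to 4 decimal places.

0.0392 bits

Marginals: p(X) = (0.7400, 0.2600), p(Y) = (0.4200, 0.5800).
I(X;Y) = Σ p(x,y)·log₂[p(x,y)/(p(x)p(y))].
  (a,r): 0.36·log₂(1.1583) = 0.07632
  (a,s): 0.38·log₂(0.8854) = -0.06675
  (b,r): 0.06·log₂(0.5495) = -0.05184
  (b,s): 0.20·log₂(1.3263) = 0.08147
Sum = 0.0392 bits.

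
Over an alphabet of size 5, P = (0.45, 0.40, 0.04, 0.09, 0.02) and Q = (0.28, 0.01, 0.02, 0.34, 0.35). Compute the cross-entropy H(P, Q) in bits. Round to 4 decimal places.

H(P,Q) = −Σ p·log₂ q.
  −0.45·log₂(0.28) = 0.82643
  −0.40·log₂(0.01) = 2.65754
  −0.04·log₂(0.02) = 0.22575
  −0.09·log₂(0.34) = 0.14008
  −0.02·log₂(0.35) = 0.03029
H(P,Q) = 3.8801 bits.

3.8801 bits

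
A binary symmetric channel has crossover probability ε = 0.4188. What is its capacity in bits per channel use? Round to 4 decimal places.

Binary symmetric channel: C = 1 − h₂(ε) where h₂ is the binary entropy function.
h₂(0.4188) = −0.4188·log₂0.4188 − 0.5812·log₂0.5812 = 0.9809.
C = 1 − 0.9809 = 0.0191 bits per channel use.

0.0191 bits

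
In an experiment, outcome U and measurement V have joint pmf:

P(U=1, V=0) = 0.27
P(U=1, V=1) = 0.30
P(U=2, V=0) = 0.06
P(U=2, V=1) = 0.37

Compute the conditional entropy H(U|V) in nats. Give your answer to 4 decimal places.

0.6172 nats

Chain rule: H(U|V) = H(U,V) − H(V).
Marginals: p(U) = (0.5700, 0.4300), p(V) = (0.3300, 0.6700).
H(U,V) = 1.2514 nats; H(V) = 0.6342 nats.
H(U|V) = 1.2514 − 0.6342 = 0.6172 nats.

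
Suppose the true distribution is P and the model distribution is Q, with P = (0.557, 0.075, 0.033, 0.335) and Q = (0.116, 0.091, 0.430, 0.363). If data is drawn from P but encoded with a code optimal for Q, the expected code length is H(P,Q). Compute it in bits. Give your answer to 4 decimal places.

2.5203 bits

H(P,Q) = −Σ p·log₂ q.
  −0.557·log₂(0.116) = 1.73105
  −0.075·log₂(0.091) = 0.25935
  −0.033·log₂(0.430) = 0.04018
  −0.335·log₂(0.363) = 0.48976
H(P,Q) = 2.5203 bits.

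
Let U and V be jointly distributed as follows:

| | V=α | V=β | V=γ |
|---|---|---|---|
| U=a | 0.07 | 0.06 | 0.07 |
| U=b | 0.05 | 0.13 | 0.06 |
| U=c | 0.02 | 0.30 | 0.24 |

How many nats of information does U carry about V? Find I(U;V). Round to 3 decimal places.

0.075 nats

Marginals: p(U) = (0.2000, 0.2400, 0.5600), p(V) = (0.1400, 0.4900, 0.3700).
I(U;V) = Σ p(x,y)·ln[p(x,y)/(p(x)p(y))].
  (a,α): 0.07·ln(2.5000) = 0.0641
  (a,β): 0.06·ln(0.6122) = -0.0294
  (a,γ): 0.07·ln(0.9459) = -0.0039
  (b,α): 0.05·ln(1.4881) = 0.0199
  (b,β): 0.13·ln(1.1054) = 0.0130
  (b,γ): 0.06·ln(0.6757) = -0.0235
  (c,α): 0.02·ln(0.2551) = -0.0273
  (c,β): 0.30·ln(1.0933) = 0.0268
  (c,γ): 0.24·ln(1.1583) = 0.0353
Sum = 0.075 nats.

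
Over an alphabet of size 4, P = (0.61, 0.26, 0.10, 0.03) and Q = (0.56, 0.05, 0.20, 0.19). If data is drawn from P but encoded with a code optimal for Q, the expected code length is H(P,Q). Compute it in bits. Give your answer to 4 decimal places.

1.9380 bits

H(P,Q) = −Σ p·log₂ q.
  −0.61·log₂(0.56) = 0.51027
  −0.26·log₂(0.05) = 1.12370
  −0.10·log₂(0.20) = 0.23219
  −0.03·log₂(0.19) = 0.07188
H(P,Q) = 1.9380 bits.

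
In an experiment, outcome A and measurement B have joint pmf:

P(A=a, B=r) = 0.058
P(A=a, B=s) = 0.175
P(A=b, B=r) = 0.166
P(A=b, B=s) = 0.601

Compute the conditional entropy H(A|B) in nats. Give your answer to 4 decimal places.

Marginals: p(A) = (0.2330, 0.7670), p(B) = (0.2240, 0.7760).
H(A|B) = Σ p(B) · H(A|B=·).
  B=r: p=0.2240, H(A|B=r) = 0.5719
  B=s: p=0.7760, H(A|B=s) = 0.5338
Weighted sum = 0.5423 nats.

0.5423 nats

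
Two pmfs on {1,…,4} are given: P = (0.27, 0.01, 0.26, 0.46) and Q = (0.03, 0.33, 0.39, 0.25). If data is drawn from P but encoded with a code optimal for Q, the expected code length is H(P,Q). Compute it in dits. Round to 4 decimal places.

H(P,Q) = −Σ p·log₁₀ q.
  −0.27·log₁₀(0.03) = 0.41118
  −0.01·log₁₀(0.33) = 0.00481
  −0.26·log₁₀(0.39) = 0.10632
  −0.46·log₁₀(0.25) = 0.27695
H(P,Q) = 0.7993 dits.

0.7993 dits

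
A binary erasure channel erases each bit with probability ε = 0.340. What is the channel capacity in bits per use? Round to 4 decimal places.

0.6600 bits

Binary erasure channel: capacity C = 1 − ε.
C = 1 − 0.340 = 0.6600 bits per channel use.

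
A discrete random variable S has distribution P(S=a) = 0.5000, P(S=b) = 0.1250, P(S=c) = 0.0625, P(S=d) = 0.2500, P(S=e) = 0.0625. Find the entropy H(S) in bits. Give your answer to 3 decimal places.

1.875 bits

H(S) = −Σ p·log₂ p.
  −(0.5000)·log₂(0.5000) = 0.5000
  −(0.1250)·log₂(0.1250) = 0.3750
  −(0.0625)·log₂(0.0625) = 0.2500
  −(0.2500)·log₂(0.2500) = 0.5000
  −(0.0625)·log₂(0.0625) = 0.2500
Sum: 0.5000 + 0.3750 + 0.2500 + 0.5000 + 0.2500 = 1.875 bits.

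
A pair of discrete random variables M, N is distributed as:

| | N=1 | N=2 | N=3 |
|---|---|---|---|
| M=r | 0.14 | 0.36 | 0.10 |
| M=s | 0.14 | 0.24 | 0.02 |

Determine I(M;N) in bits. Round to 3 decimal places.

Marginals: p(M) = (0.6000, 0.4000), p(N) = (0.2800, 0.6000, 0.1200).
I(M;N) = Σ p(x,y)·log₂[p(x,y)/(p(x)p(y))].
  (r,1): 0.14·log₂(0.8333) = -0.0368
  (r,2): 0.36·log₂(1.0000) = 0.0000
  (r,3): 0.10·log₂(1.3889) = 0.0474
  (s,1): 0.14·log₂(1.2500) = 0.0451
  (s,2): 0.24·log₂(1.0000) = 0.0000
  (s,3): 0.02·log₂(0.4167) = -0.0253
Sum = 0.030 bits.

0.030 bits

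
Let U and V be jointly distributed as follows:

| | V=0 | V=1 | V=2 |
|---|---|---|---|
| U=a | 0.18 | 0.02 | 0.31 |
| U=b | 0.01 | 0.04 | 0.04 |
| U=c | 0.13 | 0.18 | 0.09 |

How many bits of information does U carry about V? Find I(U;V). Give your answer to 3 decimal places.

0.218 bits

Marginals: p(U) = (0.5100, 0.0900, 0.4000), p(V) = (0.3200, 0.2400, 0.4400).
I(U;V) = H(U) + H(V) − H(U,V).
H(U) = 1.3369, H(V) = 1.5413, H(U,V) = 2.6605.
I(U;V) = 1.3369 + 1.5413 − 2.6605 = 0.218 bits.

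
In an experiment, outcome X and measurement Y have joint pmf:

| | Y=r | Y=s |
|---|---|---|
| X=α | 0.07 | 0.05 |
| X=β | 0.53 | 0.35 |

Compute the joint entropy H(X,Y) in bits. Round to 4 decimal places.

1.5002 bits

H(X,Y) = −Σ p(x,y)·log₂ p(x,y) over all 4 cells.
  cell (α,r): −0.07·log₂0.07 = 0.26856
  cell (α,s): −0.05·log₂0.05 = 0.21610
  cell (β,r): −0.53·log₂0.53 = 0.48545
  cell (β,s): −0.35·log₂0.35 = 0.53010
Sum = 1.5002 bits.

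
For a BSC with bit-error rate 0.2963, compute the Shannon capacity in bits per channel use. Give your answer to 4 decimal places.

0.1233 bits

Binary symmetric channel: C = 1 − h₂(ε) where h₂ is the binary entropy function.
h₂(0.2963) = −0.2963·log₂0.2963 − 0.7037·log₂0.7037 = 0.8767.
C = 1 − 0.8767 = 0.1233 bits per channel use.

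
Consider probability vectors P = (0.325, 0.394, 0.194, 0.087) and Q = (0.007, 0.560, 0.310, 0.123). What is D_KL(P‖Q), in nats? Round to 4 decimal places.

D(P‖Q) = Σ p·ln(p/q).
  0.325·ln(0.325/0.007) = 1.24732
  0.394·ln(0.394/0.560) = -0.13852
  0.194·ln(0.194/0.310) = -0.09093
  0.087·ln(0.087/0.123) = -0.03013
D(P‖Q) = 0.9877 nats.

0.9877 nats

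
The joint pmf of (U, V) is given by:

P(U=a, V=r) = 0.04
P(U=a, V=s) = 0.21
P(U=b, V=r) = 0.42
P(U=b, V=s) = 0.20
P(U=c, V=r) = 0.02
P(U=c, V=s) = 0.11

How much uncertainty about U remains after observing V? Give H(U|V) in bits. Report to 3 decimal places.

Marginals: p(U) = (0.2500, 0.6200, 0.1300), p(V) = (0.4800, 0.5200).
H(U|V) = Σ p(V) · H(U|V=·).
  V=r: p=0.4800, H(U|V=r) = 0.6584
  V=s: p=0.5200, H(U|V=s) = 1.5325
Weighted sum = 1.113 bits.

1.113 bits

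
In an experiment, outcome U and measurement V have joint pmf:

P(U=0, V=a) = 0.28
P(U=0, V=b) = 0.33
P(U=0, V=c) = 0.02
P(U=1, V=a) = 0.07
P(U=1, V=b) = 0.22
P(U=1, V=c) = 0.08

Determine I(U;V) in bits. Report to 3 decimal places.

Marginals: p(U) = (0.6300, 0.3700), p(V) = (0.3500, 0.5500, 0.1000).
I(U;V) = Σ p(x,y)·log₂[p(x,y)/(p(x)p(y))].
  (0,a): 0.28·log₂(1.2698) = 0.0965
  (0,b): 0.33·log₂(0.9524) = -0.0232
  (0,c): 0.02·log₂(0.3175) = -0.0331
  (1,a): 0.07·log₂(0.5405) = -0.0621
  (1,b): 0.22·log₂(1.0811) = 0.0247
  (1,c): 0.08·log₂(2.1622) = 0.0890
Sum = 0.092 bits.

0.092 bits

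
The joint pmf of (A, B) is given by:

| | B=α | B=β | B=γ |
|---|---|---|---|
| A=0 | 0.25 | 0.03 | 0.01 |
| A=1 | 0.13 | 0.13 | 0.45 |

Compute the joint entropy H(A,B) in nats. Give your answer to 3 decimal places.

1.388 nats

H(A,B) = −Σ p(x,y)·ln p(x,y) over all 6 cells.
  cell (0,α): −0.25·ln0.25 = 0.3466
  cell (0,β): −0.03·ln0.03 = 0.1052
  cell (0,γ): −0.01·ln0.01 = 0.0461
  cell (1,α): −0.13·ln0.13 = 0.2652
  cell (1,β): −0.13·ln0.13 = 0.2652
  cell (1,γ): −0.45·ln0.45 = 0.3593
Sum = 1.388 nats.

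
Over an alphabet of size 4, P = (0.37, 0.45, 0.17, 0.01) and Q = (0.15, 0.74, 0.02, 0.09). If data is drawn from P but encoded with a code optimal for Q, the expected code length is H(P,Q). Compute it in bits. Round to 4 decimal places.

2.2024 bits

H(P,Q) = −Σ p·log₂ q.
  −0.37·log₂(0.15) = 1.01268
  −0.45·log₂(0.74) = 0.19548
  −0.17·log₂(0.02) = 0.95946
  −0.01·log₂(0.09) = 0.03474
H(P,Q) = 2.2024 bits.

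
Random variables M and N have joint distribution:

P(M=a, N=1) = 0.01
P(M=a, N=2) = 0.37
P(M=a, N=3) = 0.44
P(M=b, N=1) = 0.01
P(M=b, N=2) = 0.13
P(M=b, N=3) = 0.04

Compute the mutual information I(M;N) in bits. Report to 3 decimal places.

0.048 bits

Marginals: p(M) = (0.8200, 0.1800), p(N) = (0.0200, 0.5000, 0.4800).
I(M;N) = Σ p(x,y)·log₂[p(x,y)/(p(x)p(y))].
  (a,1): 0.01·log₂(0.6098) = -0.0071
  (a,2): 0.37·log₂(0.9024) = -0.0548
  (a,3): 0.44·log₂(1.1179) = 0.0707
  (b,1): 0.01·log₂(2.7778) = 0.0147
  (b,2): 0.13·log₂(1.4444) = 0.0690
  (b,3): 0.04·log₂(0.4630) = -0.0444
Sum = 0.048 bits.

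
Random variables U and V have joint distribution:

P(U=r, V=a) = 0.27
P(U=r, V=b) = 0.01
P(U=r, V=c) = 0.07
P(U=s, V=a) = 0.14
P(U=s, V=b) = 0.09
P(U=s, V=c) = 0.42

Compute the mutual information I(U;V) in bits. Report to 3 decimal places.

0.218 bits

Marginals: p(U) = (0.3500, 0.6500), p(V) = (0.4100, 0.1000, 0.4900).
I(U;V) = H(U) + H(V) − H(U,V).
H(U) = 0.9341, H(V) = 1.3639, H(U,V) = 2.0804.
I(U;V) = 0.9341 + 1.3639 − 2.0804 = 0.218 bits.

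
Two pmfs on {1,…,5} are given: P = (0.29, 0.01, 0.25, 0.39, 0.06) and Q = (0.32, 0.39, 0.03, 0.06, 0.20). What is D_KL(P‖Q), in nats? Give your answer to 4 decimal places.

D(P‖Q) = Σ p·ln(p/q).
  0.29·ln(0.29/0.32) = -0.02855
  0.01·ln(0.01/0.39) = -0.03664
  0.25·ln(0.25/0.03) = 0.53007
  0.39·ln(0.39/0.06) = 0.73000
  0.06·ln(0.06/0.20) = -0.07224
D(P‖Q) = 1.1226 nats.

1.1226 nats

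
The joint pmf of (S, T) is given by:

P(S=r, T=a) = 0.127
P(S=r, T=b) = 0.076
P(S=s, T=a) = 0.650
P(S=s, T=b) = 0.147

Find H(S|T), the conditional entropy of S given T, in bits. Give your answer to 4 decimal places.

Marginals: p(S) = (0.2030, 0.7970), p(T) = (0.7770, 0.2230).
H(S|T) = Σ p(T) · H(S|T=·).
  T=a: p=0.7770, H(S|T=a) = 0.6425
  T=b: p=0.2230, H(S|T=b) = 0.9256
Weighted sum = 0.7056 bits.

0.7056 bits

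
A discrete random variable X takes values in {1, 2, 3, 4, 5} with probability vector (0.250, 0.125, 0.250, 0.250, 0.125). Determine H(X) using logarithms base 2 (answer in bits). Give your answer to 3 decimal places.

H(X) = −Σ p·log₂ p.
  −(0.250)·log₂(0.250) = 0.5000
  −(0.125)·log₂(0.125) = 0.3750
  −(0.250)·log₂(0.250) = 0.5000
  −(0.250)·log₂(0.250) = 0.5000
  −(0.125)·log₂(0.125) = 0.3750
Sum: 0.5000 + 0.3750 + 0.5000 + 0.5000 + 0.3750 = 2.250 bits.

2.250 bits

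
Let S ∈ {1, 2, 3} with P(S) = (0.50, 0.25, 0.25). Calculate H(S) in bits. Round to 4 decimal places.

1.5000 bits

H(S) = −Σ p·log₂ p.
  −(0.50)·log₂(0.50) = 0.50000
  −(0.25)·log₂(0.25) = 0.50000
  −(0.25)·log₂(0.25) = 0.50000
Sum: 0.50000 + 0.50000 + 0.50000 = 1.5000 bits.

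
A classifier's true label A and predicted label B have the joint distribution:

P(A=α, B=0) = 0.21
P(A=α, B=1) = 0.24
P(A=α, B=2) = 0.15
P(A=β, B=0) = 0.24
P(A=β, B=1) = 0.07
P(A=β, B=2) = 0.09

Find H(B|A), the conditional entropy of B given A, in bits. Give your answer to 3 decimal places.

Chain rule: H(B|A) = H(A,B) − H(A).
Marginals: p(A) = (0.6000, 0.4000), p(B) = (0.4500, 0.3100, 0.2400).
H(A,B) = 2.4528 bits; H(A) = 0.9710 bits.
H(B|A) = 2.4528 − 0.9710 = 1.482 bits.

1.482 bits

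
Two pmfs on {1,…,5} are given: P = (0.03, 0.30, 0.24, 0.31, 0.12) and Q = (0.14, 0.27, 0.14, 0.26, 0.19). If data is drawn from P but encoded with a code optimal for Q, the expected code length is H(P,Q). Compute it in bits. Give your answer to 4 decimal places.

2.2225 bits

H(P,Q) = −Σ p·log₂ q.
  −0.03·log₂(0.14) = 0.08510
  −0.30·log₂(0.27) = 0.56669
  −0.24·log₂(0.14) = 0.68076
  −0.31·log₂(0.26) = 0.60246
  −0.12·log₂(0.19) = 0.28751
H(P,Q) = 2.2225 bits.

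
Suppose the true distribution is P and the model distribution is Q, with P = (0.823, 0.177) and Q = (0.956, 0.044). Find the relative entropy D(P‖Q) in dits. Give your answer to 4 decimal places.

0.0535 dits

D(P‖Q) = Σ p·log₁₀(p/q).
  0.823·log₁₀(0.823/0.956) = -0.05354
  0.177·log₁₀(0.177/0.044) = 0.10700
D(P‖Q) = 0.0535 dits.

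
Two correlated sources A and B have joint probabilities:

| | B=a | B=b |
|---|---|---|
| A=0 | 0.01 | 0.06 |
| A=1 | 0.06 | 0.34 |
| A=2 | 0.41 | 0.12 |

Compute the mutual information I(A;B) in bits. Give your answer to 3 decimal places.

0.304 bits

Marginals: p(A) = (0.0700, 0.4000, 0.5300), p(B) = (0.4800, 0.5200).
I(A;B) = Σ p(x,y)·log₂[p(x,y)/(p(x)p(y))].
  (0,a): 0.01·log₂(0.2976) = -0.0175
  (0,b): 0.06·log₂(1.6484) = 0.0433
  (1,a): 0.06·log₂(0.3125) = -0.1007
  (1,b): 0.34·log₂(1.6346) = 0.2410
  (2,a): 0.41·log₂(1.6116) = 0.2823
  (2,b): 0.12·log₂(0.4354) = -0.1439
Sum = 0.304 bits.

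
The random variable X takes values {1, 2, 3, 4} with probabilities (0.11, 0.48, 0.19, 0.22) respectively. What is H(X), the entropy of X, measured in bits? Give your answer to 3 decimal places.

1.794 bits

H(X) = −Σ p·log₂ p.
  −(0.11)·log₂(0.11) = 0.3503
  −(0.48)·log₂(0.48) = 0.5083
  −(0.19)·log₂(0.19) = 0.4552
  −(0.22)·log₂(0.22) = 0.4806
Sum: 0.3503 + 0.5083 + 0.4552 + 0.4806 = 1.794 bits.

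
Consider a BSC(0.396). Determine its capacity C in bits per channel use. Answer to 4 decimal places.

0.0314 bits

Binary symmetric channel: C = 1 − h₂(ε) where h₂ is the binary entropy function.
h₂(0.396) = −0.396·log₂0.396 − 0.604·log₂0.604 = 0.9686.
C = 1 − 0.9686 = 0.0314 bits per channel use.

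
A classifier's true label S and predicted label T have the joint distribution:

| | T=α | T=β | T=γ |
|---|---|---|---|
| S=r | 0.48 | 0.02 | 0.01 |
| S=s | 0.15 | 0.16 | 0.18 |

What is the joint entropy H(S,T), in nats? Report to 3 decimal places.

H(S,T) = −Σ p(x,y)·ln p(x,y) over all 6 cells.
  cell (r,α): −0.48·ln0.48 = 0.3523
  cell (r,β): −0.02·ln0.02 = 0.0782
  cell (r,γ): −0.01·ln0.01 = 0.0461
  cell (s,α): −0.15·ln0.15 = 0.2846
  cell (s,β): −0.16·ln0.16 = 0.2932
  cell (s,γ): −0.18·ln0.18 = 0.3087
Sum = 1.363 nats.

1.363 nats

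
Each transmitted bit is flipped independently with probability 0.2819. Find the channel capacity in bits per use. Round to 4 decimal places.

0.1420 bits

Binary symmetric channel: C = 1 − h₂(ε) where h₂ is the binary entropy function.
h₂(0.2819) = −0.2819·log₂0.2819 − 0.7181·log₂0.7181 = 0.8580.
C = 1 − 0.8580 = 0.1420 bits per channel use.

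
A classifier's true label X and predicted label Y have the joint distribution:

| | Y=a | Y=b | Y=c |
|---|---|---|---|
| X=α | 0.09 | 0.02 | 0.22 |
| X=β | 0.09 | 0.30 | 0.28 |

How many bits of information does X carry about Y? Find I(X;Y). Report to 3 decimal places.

0.132 bits

Marginals: p(X) = (0.3300, 0.6700), p(Y) = (0.1800, 0.3200, 0.5000).
I(X;Y) = Σ p(x,y)·log₂[p(x,y)/(p(x)p(y))].
  (α,a): 0.09·log₂(1.5152) = 0.0540
  (α,b): 0.02·log₂(0.1894) = -0.0480
  (α,c): 0.22·log₂(1.3333) = 0.0913
  (β,a): 0.09·log₂(0.7463) = -0.0380
  (β,b): 0.30·log₂(1.3993) = 0.1454
  (β,c): 0.28·log₂(0.8358) = -0.0724
Sum = 0.132 bits.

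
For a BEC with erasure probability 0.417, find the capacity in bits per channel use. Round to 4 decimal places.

0.5830 bits

Binary erasure channel: capacity C = 1 − ε.
C = 1 − 0.417 = 0.5830 bits per channel use.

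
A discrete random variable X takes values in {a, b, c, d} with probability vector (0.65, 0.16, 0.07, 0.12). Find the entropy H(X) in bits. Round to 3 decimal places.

H(X) = −Σ p·log₂ p.
  −(0.65)·log₂(0.65) = 0.4040
  −(0.16)·log₂(0.16) = 0.4230
  −(0.07)·log₂(0.07) = 0.2686
  −(0.12)·log₂(0.12) = 0.3671
Sum: 0.4040 + 0.4230 + 0.2686 + 0.3671 = 1.463 bits.

1.463 bits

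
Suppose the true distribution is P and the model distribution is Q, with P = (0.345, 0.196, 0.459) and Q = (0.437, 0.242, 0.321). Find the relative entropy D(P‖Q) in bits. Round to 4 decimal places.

D(P‖Q) = Σ p·log₂(p/q).
  0.345·log₂(0.345/0.437) = -0.11766
  0.196·log₂(0.196/0.242) = -0.05961
  0.459·log₂(0.459/0.321) = 0.23681
D(P‖Q) = 0.0595 bits.

0.0595 bits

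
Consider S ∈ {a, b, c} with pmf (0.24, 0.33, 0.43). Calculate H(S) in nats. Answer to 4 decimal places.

H(S) = −Σ p·ln p.
  −(0.24)·ln(0.24) = 0.34251
  −(0.33)·ln(0.33) = 0.36586
  −(0.43)·ln(0.43) = 0.36291
Sum: 0.34251 + 0.36586 + 0.36291 = 1.0713 nats.

1.0713 nats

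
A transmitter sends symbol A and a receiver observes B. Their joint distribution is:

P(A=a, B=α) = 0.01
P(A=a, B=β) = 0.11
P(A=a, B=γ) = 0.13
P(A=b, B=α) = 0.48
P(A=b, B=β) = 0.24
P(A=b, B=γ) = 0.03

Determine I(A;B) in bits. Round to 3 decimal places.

Marginals: p(A) = (0.2500, 0.7500), p(B) = (0.4900, 0.3500, 0.1600).
I(A;B) = H(A) + H(B) − H(A,B).
H(A) = 0.8113, H(B) = 1.4574, H(A,B) = 1.9535.
I(A;B) = 0.8113 + 1.4574 − 1.9535 = 0.315 bits.

0.315 bits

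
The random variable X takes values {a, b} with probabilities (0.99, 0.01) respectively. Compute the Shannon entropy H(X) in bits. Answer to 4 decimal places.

H(X) = −Σ p·log₂ p.
  −(0.99)·log₂(0.99) = 0.01435
  −(0.01)·log₂(0.01) = 0.06644
Sum: 0.01435 + 0.06644 = 0.0808 bits.

0.0808 bits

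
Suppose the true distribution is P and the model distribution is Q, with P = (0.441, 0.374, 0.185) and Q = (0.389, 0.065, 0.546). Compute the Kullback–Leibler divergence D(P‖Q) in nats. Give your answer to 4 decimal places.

D(P‖Q) = Σ p·ln(p/q).
  0.441·ln(0.441/0.389) = 0.05533
  0.374·ln(0.374/0.065) = 0.65445
  0.185·ln(0.185/0.546) = -0.20022
D(P‖Q) = 0.5096 nats.

0.5096 nats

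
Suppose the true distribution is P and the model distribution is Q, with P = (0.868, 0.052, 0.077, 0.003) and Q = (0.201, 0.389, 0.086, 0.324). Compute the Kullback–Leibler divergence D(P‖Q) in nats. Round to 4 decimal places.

D(P‖Q) = Σ p·ln(p/q).
  0.868·ln(0.868/0.201) = 1.26979
  0.052·ln(0.052/0.389) = -0.10464
  0.077·ln(0.077/0.086) = -0.00851
  0.003·ln(0.003/0.324) = -0.01405
D(P‖Q) = 1.1426 nats.

1.1426 nats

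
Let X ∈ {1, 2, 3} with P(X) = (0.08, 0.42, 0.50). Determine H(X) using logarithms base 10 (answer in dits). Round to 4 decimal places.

H(X) = −Σ p·log₁₀ p.
  −(0.08)·log₁₀(0.08) = 0.08775
  −(0.42)·log₁₀(0.42) = 0.15824
  −(0.50)·log₁₀(0.50) = 0.15051
Sum: 0.08775 + 0.15824 + 0.15051 = 0.3965 dits.

0.3965 dits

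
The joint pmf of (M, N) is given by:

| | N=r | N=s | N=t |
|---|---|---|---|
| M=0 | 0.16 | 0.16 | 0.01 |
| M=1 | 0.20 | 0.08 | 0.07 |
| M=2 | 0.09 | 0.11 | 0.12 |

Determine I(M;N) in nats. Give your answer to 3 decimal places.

Marginals: p(M) = (0.3300, 0.3500, 0.3200), p(N) = (0.4500, 0.3500, 0.2000).
I(M;N) = H(M) + H(N) − H(M,N).
H(M) = 1.0979, H(N) = 1.0487, H(M,N) = 2.0565.
I(M;N) = 1.0979 + 1.0487 − 2.0565 = 0.090 nats.

0.090 nats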